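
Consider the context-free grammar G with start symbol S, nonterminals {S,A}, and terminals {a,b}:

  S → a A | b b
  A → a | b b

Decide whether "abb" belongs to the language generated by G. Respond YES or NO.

Convert to CNF:
  S -> T0 T0 | T1 A
  A -> T0 T0 | a
  T0 -> b
  T1 -> a

CYK fill:
  [0..0]={A,T1}  "a"  orig:{A}
  [1..1]={T0}  "b"  orig:{}
  [2..2]={T0}  "b"  orig:{}
  [0..1]=∅  "ab"
  [1..2]={A,S}  "bb"
  [0..2]={S}  "abb"

S ∈ T[0,2] ⇒ YES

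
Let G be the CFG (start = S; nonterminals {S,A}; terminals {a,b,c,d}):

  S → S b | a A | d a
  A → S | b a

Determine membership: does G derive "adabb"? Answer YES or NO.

CNF form of G:
  S -> S T0 | T1 A | T2 T1
  A -> S T0 | T0 T1 | T1 A | T2 T1
  T0 -> b
  T1 -> a
  T2 -> d

CYK table (by increasing span):
  [0..0]={T1}  "a"  orig:{}
  [1..1]={T2}  "d"  orig:{}
  [2..2]={T1}  "a"  orig:{}
  [3..3]={T0}  "b"  orig:{}
  [4..4]={T0}  "b"  orig:{}
  [0..1]=∅  "ad"
  [1..2]={A,S}  "da"
  [2..3]=∅  "ab"
  [3..4]=∅  "bb"
  [0..2]={A,S}  "ada"
  [1..3]={A,S}  "dab"
  [2..4]=∅  "abb"
  [0..3]={A,S}  "adab"
  [1..4]={A,S}  "dabb"
  [0..4]={A,S}  "adabb"

S ∈ T[0,4] ⇒ YES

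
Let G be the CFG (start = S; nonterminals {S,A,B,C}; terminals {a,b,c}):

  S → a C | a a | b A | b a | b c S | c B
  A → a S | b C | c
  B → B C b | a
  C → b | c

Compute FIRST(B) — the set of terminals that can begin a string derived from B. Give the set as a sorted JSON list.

Compute FIRST by fixpoint:
round 1:
  A via A→a S: +{a}
  A via A→b C: +{b}
  A via A→c: +{c}
  B via B→a: +{a}
  C via C→b: +{b}
  C via C→c: +{c}
  S via S→a C: +{a}
  S via S→b A: +{b}
  S via S→c B: +{c}
  FIRST(S)={a,b,c}  FIRST(A)={a,b,c}  FIRST(B)={a}  FIRST(C)={b,c}
round 2: (no change)
  FIRST(S)={a,b,c}  FIRST(A)={a,b,c}  FIRST(B)={a}  FIRST(C)={b,c}

FIRST(B) = ["a"]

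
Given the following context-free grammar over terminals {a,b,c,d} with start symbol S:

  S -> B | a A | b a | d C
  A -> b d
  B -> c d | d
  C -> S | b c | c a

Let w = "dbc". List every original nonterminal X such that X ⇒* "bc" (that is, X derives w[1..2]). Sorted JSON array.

CNF form of G:
  S -> T0 T3 | T1 C | T2 T1 | T3 A | d
  A -> T0 T1
  B -> T2 T1 | d
  C -> T0 T2 | T0 T3 | T1 C | T2 T1 | T2 T3 | T3 A | d
  T0 -> b
  T1 -> d
  T2 -> c
  T3 -> a

CYK fill — only the sub-triangle for w[1..2]:
  cell(1,1) b: {T0}  orig:{}
  cell(2,2) c: {T2}  orig:{}
  cell(1,2) bc: {C}

Original NTs in T[1,2] deriving "bc": ["C"]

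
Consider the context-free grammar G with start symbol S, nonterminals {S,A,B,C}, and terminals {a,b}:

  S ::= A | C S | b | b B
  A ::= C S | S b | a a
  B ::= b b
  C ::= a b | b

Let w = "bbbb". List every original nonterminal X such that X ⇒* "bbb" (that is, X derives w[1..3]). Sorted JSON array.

Convert to CNF:
  S -> C S | S T0 | T0 B | T1 T1 | b
  A -> C S | S T0 | T1 T1
  B -> T0 T0
  C -> T1 T0 | b
  T0 -> b
  T1 -> a

CYK table (by increasing span), restricted to cells inside w[1..3]:
  [1..1]={C,S,T0}  "b"  orig:{C,S}
  [2..2]={C,S,T0}  "b"  orig:{C,S}
  [3..3]={C,S,T0}  "b"  orig:{C,S}
  [1..2]={A,B,S}  "bb"
  [2..3]={A,B,S}  "bb"
  [1..3]={A,S}  "bbb"

Original NTs in T[1,3] deriving "bbb": ["A", "S"]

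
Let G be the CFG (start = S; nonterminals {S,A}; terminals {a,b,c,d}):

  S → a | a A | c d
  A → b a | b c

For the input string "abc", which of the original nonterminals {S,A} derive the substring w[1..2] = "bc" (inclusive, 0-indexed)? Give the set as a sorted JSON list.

Convert to CNF:
  S -> T1 A | T2 T3 | a
  A -> T0 T1 | T0 T2
  T0 -> b
  T1 -> a
  T2 -> c
  T3 -> d

CYK fill — only the sub-triangle for w[1..2]:
  [1..1]={T0}  "b"  orig:{}
  [2..2]={T2}  "c"  orig:{}
  [1..2]={A}  "bc"

Original NTs in T[1,2] deriving "bc": ["A"]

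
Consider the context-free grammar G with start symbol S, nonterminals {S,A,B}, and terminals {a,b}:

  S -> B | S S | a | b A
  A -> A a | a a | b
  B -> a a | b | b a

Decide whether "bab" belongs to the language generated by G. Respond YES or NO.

Convert to CNF:
  S -> S S | T0 T0 | T1 A | T1 T0 | a | b
  A -> A T0 | T0 T0 | b
  B -> T0 T0 | T1 T0 | b
  T0 -> a
  T1 -> b

CYK table (by increasing span):
  cell(0,0) b: {A,B,S,T1}  orig:{A,B,S}
  cell(1,1) a: {S,T0}  orig:{S}
  cell(2,2) b: {A,B,S,T1}  orig:{A,B,S}
  cell(0,1) ba: {A,B,S}
  cell(1,2) ab: {S}
  cell(0,2) bab: {S}

S ∈ T[0,2] ⇒ YES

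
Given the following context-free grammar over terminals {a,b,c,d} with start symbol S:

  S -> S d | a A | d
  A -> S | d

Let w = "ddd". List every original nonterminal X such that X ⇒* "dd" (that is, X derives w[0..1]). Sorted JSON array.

CNF form of G:
  S -> S T0 | T1 A | d
  A -> S T0 | T1 A | d
  T0 -> d
  T1 -> a

CYK table (by increasing span) (cells [i..j] with 0 ≤ i ≤ j ≤ 1 only):
  T[0,0] 'd' = {A,S,T0}  orig:{A,S}
  T[1,1] 'd' = {A,S,T0}  orig:{A,S}
  T[0,1] 'dd' = {A,S}

Original NTs in T[0,1] deriving "dd": ["A", "S"]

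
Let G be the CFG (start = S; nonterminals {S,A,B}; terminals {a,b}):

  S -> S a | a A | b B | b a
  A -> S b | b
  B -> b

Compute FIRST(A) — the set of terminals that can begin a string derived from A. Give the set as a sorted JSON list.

Compute FIRST by fixpoint:
pass 1:
  A via A→b: +{b}
  B via B→b: +{b}
  S via S→a A: +{a}
  S via S→b B: +{b}
  FIRST(S)={a,b}  FIRST(A)={b}  FIRST(B)={b}
pass 2:
  A via A→S b: +{a}
  FIRST(S)={a,b}  FIRST(A)={a,b}  FIRST(B)={b}
pass 3: done
  FIRST(S)={a,b}  FIRST(A)={a,b}  FIRST(B)={b}

FIRST(A) = ["a", "b"]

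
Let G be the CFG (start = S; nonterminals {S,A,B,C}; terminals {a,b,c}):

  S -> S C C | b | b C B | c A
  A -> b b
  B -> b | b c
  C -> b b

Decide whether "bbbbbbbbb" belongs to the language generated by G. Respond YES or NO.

CNF form of G:
  S -> S X2 | T0 X3 | T1 A | b
  A -> T0 T0
  B -> T0 T1 | b
  C -> T0 T0
  T0 -> b
  T1 -> c
  X2 -> C C
  X3 -> C B

CYK fill:
  cell(0,0) b: {B,S,T0}  orig:{B,S}
  cell(1,1) b: {B,S,T0}  orig:{B,S}
  cell(2,2) b: {B,S,T0}  orig:{B,S}
  cell(3,3) b: {B,S,T0}  orig:{B,S}
  cell(4,4) b: {B,S,T0}  orig:{B,S}
  cell(5,5) b: {B,S,T0}  orig:{B,S}
  cell(6,6) b: {B,S,T0}  orig:{B,S}
  cell(7,7) b: {B,S,T0}  orig:{B,S}
  cell(8,8) b: {B,S,T0}  orig:{B,S}
  cell(0,1) bb: {A,C}
  cell(1,2) bb: {A,C}
  cell(2,3) bb: {A,C}
  cell(3,4) bb: {A,C}
  cell(4,5) bb: {A,C}
  cell(5,6) bb: {A,C}
  cell(6,7) bb: {A,C}
  cell(7,8) bb: {A,C}
  cell(0,2) bbb: {X3}  orig:{}
  cell(1,3) bbb: {X3}  orig:{}
  cell(2,4) bbb: {X3}  orig:{}
  cell(3,5) bbb: {X3}  orig:{}
  cell(4,6) bbb: {X3}  orig:{}
  cell(5,7) bbb: {X3}  orig:{}
  cell(6,8) bbb: {X3}  orig:{}
  cell(0,3) bbbb: {S,X2}  orig:{S}
  cell(1,4) bbbb: {S,X2}  orig:{S}
  cell(2,5) bbbb: {S,X2}  orig:{S}
  cell(3,6) bbbb: {S,X2}  orig:{S}
  cell(4,7) bbbb: {S,X2}  orig:{S}
  cell(5,8) bbbb: {S,X2}  orig:{S}
  cell(0,4) bbbbb: {S}
  cell(1,5) bbbbb: {S}
  cell(2,6) bbbbb: {S}
  cell(3,7) bbbbb: {S}
  cell(4,8) bbbbb: {S}
  cell(0,5) bbbbbb: ∅
  cell(1,6) bbbbbb: ∅
  cell(2,7) bbbbbb: ∅
  cell(3,8) bbbbbb: ∅
  cell(0,6) bbbbbbb: ∅
  cell(1,7) bbbbbbb: ∅
  cell(2,8) bbbbbbb: ∅
  cell(0,7) bbbbbbbb: {S}
  cell(1,8) bbbbbbbb: {S}
  cell(0,8) bbbbbbbbb: {S}

S ∈ T[0,8] ⇒ YES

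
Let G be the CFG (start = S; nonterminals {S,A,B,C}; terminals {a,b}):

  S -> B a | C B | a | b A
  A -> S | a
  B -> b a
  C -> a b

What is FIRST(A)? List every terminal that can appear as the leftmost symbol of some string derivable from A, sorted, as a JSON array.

Compute FIRST by fixpoint:
iter 1:
  A via A→a: +{a}
  B via B→b a: +{b}
  C via C→a b: +{a}
  S via S→B a: +{b}
  S via S→C B: +{a}
  FIRST[S]={a,b}  FIRST[A]={a}  FIRST[B]={b}  FIRST[C]={a}
iter 2:
  A via A→S: +{b}
  FIRST[S]={a,b}  FIRST[A]={a,b}  FIRST[B]={b}  FIRST[C]={a}
iter 3: — fixpoint
  FIRST[S]={a,b}  FIRST[A]={a,b}  FIRST[B]={b}  FIRST[C]={a}

FIRST(A) = ["a", "b"]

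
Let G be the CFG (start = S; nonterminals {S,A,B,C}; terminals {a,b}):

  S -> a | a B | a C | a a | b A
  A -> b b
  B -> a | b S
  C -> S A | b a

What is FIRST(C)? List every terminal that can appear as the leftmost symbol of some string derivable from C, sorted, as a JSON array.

Compute FIRST by fixpoint:
[1]
  A via A→b b: +{b}
  B via B→a: +{a}
  B via B→b S: +{b}
  C via C→b a: +{b}
  S via S→a: +{a}
  S via S→b A: +{b}
  FIRST[S]={a,b}  FIRST[A]={b}  FIRST[B]={a,b}  FIRST[C]={b}
[2]
  C via C→S A: +{a}
  FIRST[S]={a,b}  FIRST[A]={b}  FIRST[B]={a,b}  FIRST[C]={a,b}
[3] (no change)
  FIRST[S]={a,b}  FIRST[A]={b}  FIRST[B]={a,b}  FIRST[C]={a,b}

FIRST(C) = ["a", "b"]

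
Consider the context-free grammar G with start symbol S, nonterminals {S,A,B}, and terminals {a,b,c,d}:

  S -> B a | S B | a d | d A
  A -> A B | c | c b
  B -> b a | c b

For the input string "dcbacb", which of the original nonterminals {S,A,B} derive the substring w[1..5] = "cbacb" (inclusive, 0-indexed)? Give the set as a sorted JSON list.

CNF form of G:
  S -> B T2 | S B | T2 T3 | T3 A
  A -> A B | T0 T1 | c
  B -> T0 T1 | T1 T2
  T0 -> c
  T1 -> b
  T2 -> a
  T3 -> d

CYK table (by increasing span), restricted to cells inside w[1..5]:
  [1..1]={A,T0}  "c"  orig:{A}
  [2..2]={T1}  "b"  orig:{}
  [3..3]={T2}  "a"  orig:{}
  [4..4]={A,T0}  "c"  orig:{A}
  [5..5]={T1}  "b"  orig:{}
  [1..2]={A,B}  "cb"
  [2..3]={B}  "ba"
  [3..4]=∅  "ac"
  [4..5]={A,B}  "cb"
  [1..3]={A,S}  "cba"
  [2..4]=∅  "bac"
  [3..5]=∅  "acb"
  [1..4]=∅  "cbac"
  [2..5]=∅  "bacb"
  [1..5]={A,S}  "cbacb"

Original NTs in T[1,5] deriving "cbacb": ["A", "S"]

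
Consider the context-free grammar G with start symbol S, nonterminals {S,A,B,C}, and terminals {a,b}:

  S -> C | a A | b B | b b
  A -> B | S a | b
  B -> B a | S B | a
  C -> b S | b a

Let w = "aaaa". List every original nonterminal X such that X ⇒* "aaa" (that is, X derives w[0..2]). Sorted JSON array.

CNF form of G:
  S -> T0 A | T1 B | T1 S | T1 T0 | T1 T1
  A -> B T0 | S B | S T0 | a | b
  B -> B T0 | S B | a
  C -> T1 S | T1 T0
  T0 -> a
  T1 -> b

Fill CYK table bottom-up (cells [i..j] with 0 ≤ i ≤ j ≤ 2 only):
  [0..0]={A,B,T0}  "a"  orig:{A,B}
  [1..1]={A,B,T0}  "a"  orig:{A,B}
  [2..2]={A,B,T0}  "a"  orig:{A,B}
  [0..1]={A,B,S}  "aa"
  [1..2]={A,B,S}  "aa"
  [0..2]={A,B,S}  "aaa"

Original NTs in T[0,2] deriving "aaa": ["A", "B", "S"]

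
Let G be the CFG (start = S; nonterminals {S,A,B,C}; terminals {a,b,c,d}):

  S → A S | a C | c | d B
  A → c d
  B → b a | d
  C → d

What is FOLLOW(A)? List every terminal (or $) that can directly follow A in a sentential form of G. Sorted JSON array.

FIRST iteration:
iter 1:
  A via A→c d: +{c}
  B via B→b a: +{b}
  B via B→d: +{d}
  C via C→d: +{d}
  S via S→A S: +{c}
  S via S→a C: +{a}
  S via S→d B: +{d}
  FIRST[S]={a,c,d}  FIRST[A]={c}  FIRST[B]={b,d}  FIRST[C]={d}
iter 2: (stable)
  FIRST[S]={a,c,d}  FIRST[A]={c}  FIRST[B]={b,d}  FIRST[C]={d}

FOLLOW iteration:
FOLLOW(S) := {$}
iter 1:
  S→A S: FOLLOW(A) ⊇ FIRST(S) = {a,c,d}; new: +{a,c,d}
  S→a C: FOLLOW(C) ⊇ FOLLOW(S) ⊇ {$}; new: +{$}
  S→d B: FOLLOW(B) ⊇ FOLLOW(S) ⊇ {$}; new: +{$}
  FOLLOW(S)={$}  FOLLOW(A)={a,c,d}  FOLLOW(B)={$}  FOLLOW(C)={$}
iter 2: — fixpoint
  FOLLOW(S)={$}  FOLLOW(A)={a,c,d}  FOLLOW(B)={$}  FOLLOW(C)={$}

FOLLOW(A) = ["a", "c", "d"]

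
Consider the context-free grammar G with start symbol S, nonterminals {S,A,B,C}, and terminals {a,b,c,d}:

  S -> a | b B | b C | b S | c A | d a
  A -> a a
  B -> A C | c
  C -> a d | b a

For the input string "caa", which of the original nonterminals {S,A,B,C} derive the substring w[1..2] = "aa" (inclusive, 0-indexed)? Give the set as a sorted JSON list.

CNF form of G:
  S -> T1 T0 | T2 B | T2 C | T2 S | T3 A | a
  A -> T0 T0
  B -> A C | c
  C -> T0 T1 | T2 T0
  T0 -> a
  T1 -> d
  T2 -> b
  T3 -> c

CYK fill, restricted to cells inside w[1..2]:
  T[1,1] 'a' = {S,T0}  orig:{S}
  T[2,2] 'a' = {S,T0}  orig:{S}
  T[1,2] 'aa' = {A}

Original NTs in T[1,2] deriving "aa": ["A"]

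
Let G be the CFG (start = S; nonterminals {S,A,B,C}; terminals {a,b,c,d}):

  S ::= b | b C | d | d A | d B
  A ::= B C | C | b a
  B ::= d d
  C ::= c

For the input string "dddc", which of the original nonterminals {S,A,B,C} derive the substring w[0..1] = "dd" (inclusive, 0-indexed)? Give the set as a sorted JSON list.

Convert to CNF:
  S -> T0 C | T2 A | T2 B | b | d
  A -> B C | T0 T1 | c
  B -> T2 T2
  C -> c
  T0 -> b
  T1 -> a
  T2 -> d

CYK table (by increasing span) — only the sub-triangle for w[0..1]:
  [0..0]={S,T2}  "d"  orig:{S}
  [1..1]={S,T2}  "d"  orig:{S}
  [0..1]={B}  "dd"

Original NTs in T[0,1] deriving "dd": ["B"]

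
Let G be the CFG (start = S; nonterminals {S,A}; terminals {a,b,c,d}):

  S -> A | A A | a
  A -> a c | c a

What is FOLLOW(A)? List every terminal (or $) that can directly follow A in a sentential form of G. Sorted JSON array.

Compute FIRST by fixpoint:
iter 1:
  A via A→a c: +{a}
  A via A→c a: +{c}
  S via S→A: +{a,c}
  S: {a,c}  A: {a,c}
iter 2: (no change)
  S: {a,c}  A: {a,c}

Compute FOLLOW by fixpoint:
initialize: $ ∈ FOLLOW(S)
round 1:
  S→A: FOLLOW(A) ⊇ FOLLOW(S) ⊇ {$}; new: +{$}
  S→A A: FOLLOW(A) ⊇ FIRST(A) = {a,c}; new: +{a,c}
  FOLLOW[S]={$}  FOLLOW[A]={$,a,c}
round 2: — fixpoint
  FOLLOW[S]={$}  FOLLOW[A]={$,a,c}

FOLLOW(A) = ["$", "a", "c"]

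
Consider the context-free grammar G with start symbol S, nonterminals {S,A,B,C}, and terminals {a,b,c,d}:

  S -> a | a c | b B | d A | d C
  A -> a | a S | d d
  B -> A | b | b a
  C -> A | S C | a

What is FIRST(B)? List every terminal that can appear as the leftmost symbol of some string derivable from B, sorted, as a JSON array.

FIRST iteration:
pass 1:
  A via A→a: +{a}
  A via A→d d: +{d}
  B via B→A: +{a,d}
  B via B→b: +{b}
  C via C→A: +{a,d}
  S via S→a: +{a}
  S via S→b B: +{b}
  S via S→d A: +{d}
  FIRST(S)={a,b,d}  FIRST(A)={a,d}  FIRST(B)={a,b,d}  FIRST(C)={a,d}
pass 2:
  C via C→S C: +{b}
  FIRST(S)={a,b,d}  FIRST(A)={a,d}  FIRST(B)={a,b,d}  FIRST(C)={a,b,d}
pass 3: (stable)
  FIRST(S)={a,b,d}  FIRST(A)={a,d}  FIRST(B)={a,b,d}  FIRST(C)={a,b,d}

FIRST(B) = ["a", "b", "d"]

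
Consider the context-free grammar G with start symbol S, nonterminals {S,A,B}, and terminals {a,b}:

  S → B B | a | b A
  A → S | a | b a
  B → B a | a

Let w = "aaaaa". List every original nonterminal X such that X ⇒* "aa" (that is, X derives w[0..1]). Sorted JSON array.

Convert to CNF:
  S -> B B | T0 A | a
  A -> B B | T0 A | T0 T1 | a
  B -> B T1 | a
  T0 -> b
  T1 -> a

CYK table (by increasing span), restricted to cells inside w[0..1]:
  T[0,0] 'a' = {A,B,S,T1}  orig:{A,B,S}
  T[1,1] 'a' = {A,B,S,T1}  orig:{A,B,S}
  T[0,1] 'aa' = {A,B,S}

Original NTs in T[0,1] deriving "aa": ["A", "B", "S"]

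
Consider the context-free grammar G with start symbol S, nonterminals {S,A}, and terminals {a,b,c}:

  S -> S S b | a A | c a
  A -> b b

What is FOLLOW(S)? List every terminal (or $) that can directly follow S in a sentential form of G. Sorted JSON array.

FIRST iteration:
[1]
  A via A→b b: +{b}
  S via S→a A: +{a}
  S via S→c a: +{c}
  S: {a,c}  A: {b}
[2] done
  S: {a,c}  A: {b}

FOLLOW iteration:
seed FOLLOW(S) with $
[1]
  S→S S b: FOLLOW(S) ⊇ FIRST(S) = {a,c}; new: +{a,c}
  S→S S b: FOLLOW(S) ⊇ FIRST(b) = {b}; new: +{b}
  S→a A: FOLLOW(A) ⊇ FOLLOW(S) ⊇ {$,a,b,c}; new: +{$,a,b,c}
  S: {$,a,b,c}  A: {$,a,b,c}
[2] done
  S: {$,a,b,c}  A: {$,a,b,c}

FOLLOW(S) = ["$", "a", "b", "c"]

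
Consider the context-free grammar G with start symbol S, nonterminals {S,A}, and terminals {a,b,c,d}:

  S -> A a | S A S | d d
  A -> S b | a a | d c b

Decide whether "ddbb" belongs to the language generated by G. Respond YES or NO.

Convert to CNF:
  S -> A T1 | S X5 | T2 T2
  A -> S T0 | T1 T1 | T2 X4
  T0 -> b
  T1 -> a
  T2 -> d
  T3 -> c
  X4 -> T3 T0
  X5 -> A S

CYK table (by increasing span):
  [0..0]={T2}  "d"  orig:{}
  [1..1]={T2}  "d"  orig:{}
  [2..2]={T0}  "b"  orig:{}
  [3..3]={T0}  "b"  orig:{}
  [0..1]={S}  "dd"
  [1..2]=∅  "db"
  [2..3]=∅  "bb"
  [0..2]={A}  "ddb"
  [1..3]=∅  "dbb"
  [0..3]=∅  "ddbb"

S ∉ T[0,3] ⇒ NO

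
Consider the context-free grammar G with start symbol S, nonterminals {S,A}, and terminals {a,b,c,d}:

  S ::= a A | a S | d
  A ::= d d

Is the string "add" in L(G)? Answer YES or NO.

CNF form of G:
  S -> T1 A | T1 S | d
  A -> T0 T0
  T0 -> d
  T1 -> a

Fill CYK table bottom-up:
  cell(0,0) a: {T1}  orig:{}
  cell(1,1) d: {S,T0}  orig:{S}
  cell(2,2) d: {S,T0}  orig:{S}
  cell(0,1) ad: {S}
  cell(1,2) dd: {A}
  cell(0,2) add: {S}

S ∈ T[0,2] ⇒ YES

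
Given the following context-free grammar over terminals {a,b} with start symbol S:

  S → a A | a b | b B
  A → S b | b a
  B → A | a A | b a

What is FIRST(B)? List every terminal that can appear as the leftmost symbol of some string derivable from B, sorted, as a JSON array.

Compute FIRST by fixpoint:
round 1:
  A via A→b a: +{b}
  B via B→A: +{b}
  B via B→a A: +{a}
  S via S→a A: +{a}
  S via S→b B: +{b}
  FIRST[S]={a,b}  FIRST[A]={b}  FIRST[B]={a,b}
round 2:
  A via A→S b: +{a}
  FIRST[S]={a,b}  FIRST[A]={a,b}  FIRST[B]={a,b}
round 3: done
  FIRST[S]={a,b}  FIRST[A]={a,b}  FIRST[B]={a,b}

FIRST(B) = ["a", "b"]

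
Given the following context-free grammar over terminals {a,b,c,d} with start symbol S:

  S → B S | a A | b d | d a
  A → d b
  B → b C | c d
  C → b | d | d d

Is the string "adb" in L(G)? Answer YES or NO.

CNF form of G:
  S -> B S | T0 T3 | T1 T0 | T3 A
  A -> T0 T1
  B -> T1 C | T2 T0
  C -> T0 T0 | b | d
  T0 -> d
  T1 -> b
  T2 -> c
  T3 -> a

Fill CYK table bottom-up:
  [0..0]={T3}  "a"  orig:{}
  [1..1]={C,T0}  "d"  orig:{C}
  [2..2]={C,T1}  "b"  orig:{C}
  [0..1]=∅  "ad"
  [1..2]={A}  "db"
  [0..2]={S}  "adb"

S ∈ T[0,2] ⇒ YES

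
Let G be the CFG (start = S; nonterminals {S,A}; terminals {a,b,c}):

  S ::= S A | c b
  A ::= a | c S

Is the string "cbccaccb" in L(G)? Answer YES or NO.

Convert to CNF:
  S -> S A | T0 T1
  A -> T0 S | a
  T0 -> c
  T1 -> b

CYK fill:
  T[0,0] 'c' = {T0}  orig:{}
  T[1,1] 'b' = {T1}  orig:{}
  T[2,2] 'c' = {T0}  orig:{}
  T[3,3] 'c' = {T0}  orig:{}
  T[4,4] 'a' = {A}
  T[5,5] 'c' = {T0}  orig:{}
  T[6,6] 'c' = {T0}  orig:{}
  T[7,7] 'b' = {T1}  orig:{}
  T[0,1] 'cb' = {S}
  T[1,2] 'bc' = ∅
  T[2,3] 'cc' = ∅
  T[3,4] 'ca' = ∅
  T[4,5] 'ac' = ∅
  T[5,6] 'cc' = ∅
  T[6,7] 'cb' = {S}
  T[0,2] 'cbc' = ∅
  T[1,3] 'bcc' = ∅
  T[2,4] 'cca' = ∅
  T[3,5] 'cac' = ∅
  T[4,6] 'acc' = ∅
  T[5,7] 'ccb' = {A}
  T[0,3] 'cbcc' = ∅
  T[1,4] 'bcca' = ∅
  T[2,5] 'ccac' = ∅
  T[3,6] 'cacc' = ∅
  T[4,7] 'accb' = ∅
  T[0,4] 'cbcca' = ∅
  T[1,5] 'bccac' = ∅
  T[2,6] 'ccacc' = ∅
  T[3,7] 'caccb' = ∅
  T[0,5] 'cbccac' = ∅
  T[1,6] 'bccacc' = ∅
  T[2,7] 'ccaccb' = ∅
  T[0,6] 'cbccacc' = ∅
  T[1,7] 'bccaccb' = ∅
  T[0,7] 'cbccaccb' = ∅

S ∉ T[0,7] ⇒ NO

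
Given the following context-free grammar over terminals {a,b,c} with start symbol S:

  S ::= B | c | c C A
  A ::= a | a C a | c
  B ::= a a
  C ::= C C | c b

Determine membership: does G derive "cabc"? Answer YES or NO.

CNF form of G:
  S -> T0 T0 | T1 X4 | c
  A -> T0 X3 | a | c
  B -> T0 T0
  C -> C C | T1 T2
  T0 -> a
  T1 -> c
  T2 -> b
  X3 -> C T0
  X4 -> C A

CYK fill:
  T[0,0] 'c' = {A,S,T1}  orig:{A,S}
  T[1,1] 'a' = {A,T0}  orig:{A}
  T[2,2] 'b' = {T2}  orig:{}
  T[3,3] 'c' = {A,S,T1}  orig:{A,S}
  T[0,1] 'ca' = ∅
  T[1,2] 'ab' = ∅
  T[2,3] 'bc' = ∅
  T[0,2] 'cab' = ∅
  T[1,3] 'abc' = ∅
  T[0,3] 'cabc' = ∅

S ∉ T[0,3] ⇒ NO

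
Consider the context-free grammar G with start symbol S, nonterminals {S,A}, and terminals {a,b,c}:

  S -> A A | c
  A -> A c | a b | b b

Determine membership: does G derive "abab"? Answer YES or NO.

CNF form of G:
  S -> A A | c
  A -> A T0 | T1 T2 | T2 T2
  T0 -> c
  T1 -> a
  T2 -> b

Fill CYK table bottom-up:
  T[0,0] 'a' = {T1}  orig:{}
  T[1,1] 'b' = {T2}  orig:{}
  T[2,2] 'a' = {T1}  orig:{}
  T[3,3] 'b' = {T2}  orig:{}
  T[0,1] 'ab' = {A}
  T[1,2] 'ba' = ∅
  T[2,3] 'ab' = {A}
  T[0,2] 'aba' = ∅
  T[1,3] 'bab' = ∅
  T[0,3] 'abab' = {S}

S ∈ T[0,3] ⇒ YES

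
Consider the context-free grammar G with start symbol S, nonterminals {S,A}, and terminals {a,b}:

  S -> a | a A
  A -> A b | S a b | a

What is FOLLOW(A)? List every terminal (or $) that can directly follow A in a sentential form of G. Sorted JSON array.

FIRST iteration:
pass 1:
  A via A→a: +{a}
  S via S→a: +{a}
  FIRST[S]={a}  FIRST[A]={a}
pass 2: — fixpoint
  FIRST[S]={a}  FIRST[A]={a}

Compute FOLLOW by fixpoint:
FOLLOW(S) := {$}
[1]
  A→A b: FOLLOW(A) ⊇ FIRST(b) = {b}; new: +{b}
  A→S a b: FOLLOW(S) ⊇ FIRST(a) = {a}; new: +{a}
  S→a A: FOLLOW(A) ⊇ FOLLOW(S) ⊇ {$,a}; new: +{$,a}
  FOLLOW[S]={$,a}  FOLLOW[A]={$,a,b}
[2] (no change)
  FOLLOW[S]={$,a}  FOLLOW[A]={$,a,b}

FOLLOW(A) = ["$", "a", "b"]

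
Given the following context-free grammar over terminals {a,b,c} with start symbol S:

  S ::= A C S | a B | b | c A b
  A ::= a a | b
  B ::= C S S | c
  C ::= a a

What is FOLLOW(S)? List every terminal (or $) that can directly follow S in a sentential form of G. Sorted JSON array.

FIRST iteration:
pass 1:
  A via A→a a: +{a}
  A via A→b: +{b}
  B via B→c: +{c}
  C via C→a a: +{a}
  S via S→A C S: +{a,b}
  S via S→c A b: +{c}
  S: {a,b,c}  A: {a,b}  B: {c}  C: {a}
pass 2:
  B via B→C S S: +{a}
  S: {a,b,c}  A: {a,b}  B: {a,c}  C: {a}
pass 3: — fixpoint
  S: {a,b,c}  A: {a,b}  B: {a,c}  C: {a}

FOLLOW iteration:
initialize: $ ∈ FOLLOW(S)
iter 1:
  B→C S S: FOLLOW(C) ⊇ FIRST(S) = {a,b,c}; new: +{a,b,c}
  B→C S S: FOLLOW(S) ⊇ FIRST(S) = {a,b,c}; new: +{a,b,c}
  S→A C S: FOLLOW(A) ⊇ FIRST(C) = {a}; new: +{a}
  S→a B: FOLLOW(B) ⊇ FOLLOW(S) ⊇ {$,a,b,c}; new: +{$,a,b,c}
  S→c A b: FOLLOW(A) ⊇ FIRST(b) = {b}; new: +{b}
  S: {$,a,b,c}  A: {a,b}  B: {$,a,b,c}  C: {a,b,c}
iter 2: (stable)
  S: {$,a,b,c}  A: {a,b}  B: {$,a,b,c}  C: {a,b,c}

FOLLOW(S) = ["$", "a", "b", "c"]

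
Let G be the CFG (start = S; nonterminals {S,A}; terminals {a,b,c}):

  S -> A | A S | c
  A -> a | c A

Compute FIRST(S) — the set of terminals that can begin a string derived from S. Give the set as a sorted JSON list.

FIRST sets, iterate to fixpoint:
iter 1:
  A via A→a: +{a}
  A via A→c A: +{c}
  S via S→A: +{a,c}
  FIRST(S)={a,c}  FIRST(A)={a,c}
iter 2: (no change)
  FIRST(S)={a,c}  FIRST(A)={a,c}

FIRST(S) = ["a", "c"]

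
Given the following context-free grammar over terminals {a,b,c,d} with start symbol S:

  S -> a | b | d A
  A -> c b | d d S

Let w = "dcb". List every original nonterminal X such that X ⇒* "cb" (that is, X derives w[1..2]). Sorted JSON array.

CNF form of G:
  S -> T2 A | a | b
  A -> T0 T1 | T2 X3
  T0 -> c
  T1 -> b
  T2 -> d
  X3 -> T2 S

Fill CYK table bottom-up — only the sub-triangle for w[1..2]:
  T[1,1] 'c' = {T0}  orig:{}
  T[2,2] 'b' = {S,T1}  orig:{S}
  T[1,2] 'cb' = {A}

Original NTs in T[1,2] deriving "cb": ["A"]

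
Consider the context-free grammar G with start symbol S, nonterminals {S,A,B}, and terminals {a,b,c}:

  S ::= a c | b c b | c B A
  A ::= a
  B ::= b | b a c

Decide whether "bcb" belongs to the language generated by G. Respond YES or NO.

Convert to CNF:
  S -> T0 X4 | T1 T2 | T2 X5
  A -> a
  B -> T0 X3 | b
  T0 -> b
  T1 -> a
  T2 -> c
  X3 -> T1 T2
  X4 -> T2 T0
  X5 -> B A

Fill CYK table bottom-up:
  [0..0]={B,T0}  "b"  orig:{B}
  [1..1]={T2}  "c"  orig:{}
  [2..2]={B,T0}  "b"  orig:{B}
  [0..1]=∅  "bc"
  [1..2]={X4}  "cb"  orig:{}
  [0..2]={S}  "bcb"

S ∈ T[0,2] ⇒ YES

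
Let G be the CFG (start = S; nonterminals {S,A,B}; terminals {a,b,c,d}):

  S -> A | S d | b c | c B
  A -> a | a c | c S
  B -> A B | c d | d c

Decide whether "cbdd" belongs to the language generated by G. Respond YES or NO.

Convert to CNF:
  S -> S T2 | T0 T1 | T1 B | T1 S | T3 T1 | a
  A -> T0 T1 | T1 S | a
  B -> A B | T1 T2 | T2 T1
  T0 -> a
  T1 -> c
  T2 -> d
  T3 -> b

Fill CYK table bottom-up:
  cell(0,0) c: {T1}  orig:{}
  cell(1,1) b: {T3}  orig:{}
  cell(2,2) d: {T2}  orig:{}
  cell(3,3) d: {T2}  orig:{}
  cell(0,1) cb: ∅
  cell(1,2) bd: ∅
  cell(2,3) dd: ∅
  cell(0,2) cbd: ∅
  cell(1,3) bdd: ∅
  cell(0,3) cbdd: ∅

S ∉ T[0,3] ⇒ NO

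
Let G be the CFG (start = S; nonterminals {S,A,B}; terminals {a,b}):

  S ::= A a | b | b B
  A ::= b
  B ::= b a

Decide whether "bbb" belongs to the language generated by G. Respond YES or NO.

Convert to CNF:
  S -> A T1 | T0 B | b
  A -> b
  B -> T0 T1
  T0 -> b
  T1 -> a

Fill CYK table bottom-up:
  cell(0,0) b: {A,S,T0}  orig:{A,S}
  cell(1,1) b: {A,S,T0}  orig:{A,S}
  cell(2,2) b: {A,S,T0}  orig:{A,S}
  cell(0,1) bb: ∅
  cell(1,2) bb: ∅
  cell(0,2) bbb: ∅

S ∉ T[0,2] ⇒ NO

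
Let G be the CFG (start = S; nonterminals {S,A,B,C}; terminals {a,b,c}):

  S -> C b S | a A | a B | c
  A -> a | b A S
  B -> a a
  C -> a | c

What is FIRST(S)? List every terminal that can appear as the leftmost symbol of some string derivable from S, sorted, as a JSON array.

FIRST sets, iterate to fixpoint:
pass 1:
  A via A→a: +{a}
  A via A→b A S: +{b}
  B via B→a a: +{a}
  C via C→a: +{a}
  C via C→c: +{c}
  S via S→C b S: +{a,c}
  S: {a,c}  A: {a,b}  B: {a}  C: {a,c}
pass 2: (stable)
  S: {a,c}  A: {a,b}  B: {a}  C: {a,c}

FIRST(S) = ["a", "c"]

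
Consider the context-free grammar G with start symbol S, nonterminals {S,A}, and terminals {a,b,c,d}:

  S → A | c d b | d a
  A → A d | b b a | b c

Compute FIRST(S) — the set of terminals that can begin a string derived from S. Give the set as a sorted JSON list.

Compute FIRST by fixpoint:
pass 1:
  A via A→b b a: +{b}
  S via S→A: +{b}
  S via S→c d b: +{c}
  S via S→d a: +{d}
  FIRST(S)={b,c,d}  FIRST(A)={b}
pass 2: (stable)
  FIRST(S)={b,c,d}  FIRST(A)={b}

FIRST(S) = ["b", "c", "d"]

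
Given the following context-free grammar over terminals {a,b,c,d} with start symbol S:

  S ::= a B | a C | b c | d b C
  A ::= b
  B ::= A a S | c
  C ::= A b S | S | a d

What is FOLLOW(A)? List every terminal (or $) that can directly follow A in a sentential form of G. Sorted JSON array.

FIRST iteration:
iter 1:
  A via A→b: +{b}
  B via B→A a S: +{b}
  B via B→c: +{c}
  C via C→A b S: +{b}
  C via C→a d: +{a}
  S via S→a B: +{a}
  S via S→b c: +{b}
  S via S→d b C: +{d}
  S: {a,b,d}  A: {b}  B: {b,c}  C: {a,b}
iter 2:
  C via C→S: +{d}
  S: {a,b,d}  A: {b}  B: {b,c}  C: {a,b,d}
iter 3: — fixpoint
  S: {a,b,d}  A: {b}  B: {b,c}  C: {a,b,d}

FOLLOW sets:
seed FOLLOW(S) with $
iter 1:
  B→A a S: FOLLOW(A) ⊇ FIRST(a) = {a}; new: +{a}
  C→A b S: FOLLOW(A) ⊇ FIRST(b) = {b}; new: +{b}
  S→a B: FOLLOW(B) ⊇ FOLLOW(S) ⊇ {$}; new: +{$}
  S→a C: FOLLOW(C) ⊇ FOLLOW(S) ⊇ {$}; new: +{$}
  FOLLOW[S]={$}  FOLLOW[A]={a,b}  FOLLOW[B]={$}  FOLLOW[C]={$}
iter 2: (no change)
  FOLLOW[S]={$}  FOLLOW[A]={a,b}  FOLLOW[B]={$}  FOLLOW[C]={$}

FOLLOW(A) = ["a", "b"]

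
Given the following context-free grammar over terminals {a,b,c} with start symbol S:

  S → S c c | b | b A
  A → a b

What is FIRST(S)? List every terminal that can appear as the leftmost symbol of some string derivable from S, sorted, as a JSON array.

Compute FIRST by fixpoint:
round 1:
  A via A→a b: +{a}
  S via S→b: +{b}
  S: {b}  A: {a}
round 2: done
  S: {b}  A: {a}

FIRST(S) = ["b"]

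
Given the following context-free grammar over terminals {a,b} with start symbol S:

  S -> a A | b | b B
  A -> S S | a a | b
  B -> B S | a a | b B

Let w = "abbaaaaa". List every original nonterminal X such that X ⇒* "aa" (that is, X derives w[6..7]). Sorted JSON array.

CNF form of G:
  S -> T0 A | T1 B | b
  A -> S S | T0 T0 | b
  B -> B S | T0 T0 | T1 B
  T0 -> a
  T1 -> b

Fill CYK table bottom-up (cells [i..j] with 6 ≤ i ≤ j ≤ 7 only):
  cell(6,6) a: {T0}  orig:{}
  cell(7,7) a: {T0}  orig:{}
  cell(6,7) aa: {A,B}

Original NTs in T[6,7] deriving "aa": ["A", "B"]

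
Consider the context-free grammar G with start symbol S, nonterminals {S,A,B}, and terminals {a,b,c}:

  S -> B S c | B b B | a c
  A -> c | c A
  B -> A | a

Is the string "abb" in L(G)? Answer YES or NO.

Convert to CNF:
  S -> B X3 | B X4 | T2 T0
  A -> T0 A | c
  B -> T0 A | a | c
  T0 -> c
  T1 -> b
  T2 -> a
  X3 -> S T0
  X4 -> T1 B

Fill CYK table bottom-up:
  T[0,0] 'a' = {B,T2}  orig:{B}
  T[1,1] 'b' = {T1}  orig:{}
  T[2,2] 'b' = {T1}  orig:{}
  T[0,1] 'ab' = ∅
  T[1,2] 'bb' = ∅
  T[0,2] 'abb' = ∅

S ∉ T[0,2] ⇒ NO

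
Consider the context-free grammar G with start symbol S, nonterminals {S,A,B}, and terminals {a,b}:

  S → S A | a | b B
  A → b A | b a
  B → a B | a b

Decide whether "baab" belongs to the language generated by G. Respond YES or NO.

CNF form of G:
  S -> S A | T0 B | a
  A -> T0 A | T0 T1
  B -> T1 B | T1 T0
  T0 -> b
  T1 -> a

CYK table (by increasing span):
  T[0,0] 'b' = {T0}  orig:{}
  T[1,1] 'a' = {S,T1}  orig:{S}
  T[2,2] 'a' = {S,T1}  orig:{S}
  T[3,3] 'b' = {T0}  orig:{}
  T[0,1] 'ba' = {A}
  T[1,2] 'aa' = ∅
  T[2,3] 'ab' = {B}
  T[0,2] 'baa' = ∅
  T[1,3] 'aab' = {B}
  T[0,3] 'baab' = {S}

S ∈ T[0,3] ⇒ YES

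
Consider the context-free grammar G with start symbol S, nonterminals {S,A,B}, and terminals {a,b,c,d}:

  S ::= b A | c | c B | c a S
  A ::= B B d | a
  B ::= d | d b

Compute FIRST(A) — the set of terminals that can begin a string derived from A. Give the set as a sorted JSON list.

Compute FIRST by fixpoint:
[1]
  A via A→a: +{a}
  B via B→d: +{d}
  S via S→b A: +{b}
  S via S→c: +{c}
  FIRST(S)={b,c}  FIRST(A)={a}  FIRST(B)={d}
[2]
  A via A→B B d: +{d}
  FIRST(S)={b,c}  FIRST(A)={a,d}  FIRST(B)={d}
[3] (no change)
  FIRST(S)={b,c}  FIRST(A)={a,d}  FIRST(B)={d}

FIRST(A) = ["a", "d"]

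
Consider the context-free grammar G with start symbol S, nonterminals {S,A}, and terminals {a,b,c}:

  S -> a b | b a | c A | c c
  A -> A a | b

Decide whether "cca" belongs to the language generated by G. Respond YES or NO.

Convert to CNF:
  S -> T0 T1 | T1 T0 | T2 A | T2 T2
  A -> A T0 | b
  T0 -> a
  T1 -> b
  T2 -> c

CYK fill:
  T[0,0] 'c' = {T2}  orig:{}
  T[1,1] 'c' = {T2}  orig:{}
  T[2,2] 'a' = {T0}  orig:{}
  T[0,1] 'cc' = {S}
  T[1,2] 'ca' = ∅
  T[0,2] 'cca' = ∅

S ∉ T[0,2] ⇒ NO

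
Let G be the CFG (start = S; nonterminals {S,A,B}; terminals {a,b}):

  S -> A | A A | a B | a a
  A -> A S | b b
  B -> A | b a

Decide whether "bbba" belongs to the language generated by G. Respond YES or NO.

CNF form of G:
  S -> A A | A S | T0 T0 | T1 B | T1 T1
  A -> A S | T0 T0
  B -> A S | T0 T0 | T0 T1
  T0 -> b
  T1 -> a

CYK table (by increasing span):
  cell(0,0) b: {T0}  orig:{}
  cell(1,1) b: {T0}  orig:{}
  cell(2,2) b: {T0}  orig:{}
  cell(3,3) a: {T1}  orig:{}
  cell(0,1) bb: {A,B,S}
  cell(1,2) bb: {A,B,S}
  cell(2,3) ba: {B}
  cell(0,2) bbb: ∅
  cell(1,3) bba: ∅
  cell(0,3) bbba: ∅

S ∉ T[0,3] ⇒ NO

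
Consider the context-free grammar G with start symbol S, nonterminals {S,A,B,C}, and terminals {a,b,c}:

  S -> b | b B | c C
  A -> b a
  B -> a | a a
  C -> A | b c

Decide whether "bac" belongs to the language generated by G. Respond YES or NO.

Convert to CNF:
  S -> T0 B | T2 C | b
  A -> T0 T1
  B -> T1 T1 | a
  C -> T0 T1 | T0 T2
  T0 -> b
  T1 -> a
  T2 -> c

CYK table (by increasing span):
  [0..0]={S,T0}  "b"  orig:{S}
  [1..1]={B,T1}  "a"  orig:{B}
  [2..2]={T2}  "c"  orig:{}
  [0..1]={A,C,S}  "ba"
  [1..2]=∅  "ac"
  [0..2]=∅  "bac"

S ∉ T[0,2] ⇒ NO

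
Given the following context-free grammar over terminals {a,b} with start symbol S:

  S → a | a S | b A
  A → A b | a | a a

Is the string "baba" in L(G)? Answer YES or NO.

Convert to CNF:
  S -> T0 A | T1 S | a
  A -> A T0 | T1 T1 | a
  T0 -> b
  T1 -> a

CYK table (by increasing span):
  cell(0,0) b: {T0}  orig:{}
  cell(1,1) a: {A,S,T1}  orig:{A,S}
  cell(2,2) b: {T0}  orig:{}
  cell(3,3) a: {A,S,T1}  orig:{A,S}
  cell(0,1) ba: {S}
  cell(1,2) ab: {A}
  cell(2,3) ba: {S}
  cell(0,2) bab: {S}
  cell(1,3) aba: {S}
  cell(0,3) baba: ∅

S ∉ T[0,3] ⇒ NO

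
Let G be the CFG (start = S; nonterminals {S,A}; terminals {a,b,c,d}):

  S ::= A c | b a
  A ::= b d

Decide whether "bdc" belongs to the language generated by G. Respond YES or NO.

Convert to CNF:
  S -> A T2 | T0 T3
  A -> T0 T1
  T0 -> b
  T1 -> d
  T2 -> c
  T3 -> a

CYK fill:
  [0..0]={T0}  "b"  orig:{}
  [1..1]={T1}  "d"  orig:{}
  [2..2]={T2}  "c"  orig:{}
  [0..1]={A}  "bd"
  [1..2]=∅  "dc"
  [0..2]={S}  "bdc"

S ∈ T[0,2] ⇒ YES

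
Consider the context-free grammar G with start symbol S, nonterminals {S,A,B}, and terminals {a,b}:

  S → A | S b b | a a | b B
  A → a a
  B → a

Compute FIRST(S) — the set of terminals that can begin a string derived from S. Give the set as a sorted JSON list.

FIRST sets, iterate to fixpoint:
[1]
  A via A→a a: +{a}
  B via B→a: +{a}
  S via S→A: +{a}
  S via S→b B: +{b}
  FIRST(S)={a,b}  FIRST(A)={a}  FIRST(B)={a}
[2] (no change)
  FIRST(S)={a,b}  FIRST(A)={a}  FIRST(B)={a}

FIRST(S) = ["a", "b"]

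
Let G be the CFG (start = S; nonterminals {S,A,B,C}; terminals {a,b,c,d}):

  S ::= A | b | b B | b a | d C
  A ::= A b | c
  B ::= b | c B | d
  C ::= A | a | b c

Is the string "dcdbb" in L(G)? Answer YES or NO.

Convert to CNF:
  S -> A T0 | T0 B | T0 T2 | T3 C | b | c
  A -> A T0 | c
  B -> T1 B | b | d
  C -> A T0 | T0 T1 | a | c
  T0 -> b
  T1 -> c
  T2 -> a
  T3 -> d

CYK table (by increasing span):
  cell(0,0) d: {B,T3}  orig:{B}
  cell(1,1) c: {A,C,S,T1}  orig:{A,C,S}
  cell(2,2) d: {B,T3}  orig:{B}
  cell(3,3) b: {B,S,T0}  orig:{B,S}
  cell(4,4) b: {B,S,T0}  orig:{B,S}
  cell(0,1) dc: {S}
  cell(1,2) cd: {B}
  cell(2,3) db: ∅
  cell(3,4) bb: {S}
  cell(0,2) dcd: ∅
  cell(1,3) cdb: ∅
  cell(2,4) dbb: ∅
  cell(0,3) dcdb: ∅
  cell(1,4) cdbb: ∅
  cell(0,4) dcdbb: ∅

S ∉ T[0,4] ⇒ NO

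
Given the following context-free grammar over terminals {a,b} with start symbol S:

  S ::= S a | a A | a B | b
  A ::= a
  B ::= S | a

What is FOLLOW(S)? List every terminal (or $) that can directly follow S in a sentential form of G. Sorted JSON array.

FIRST iteration:
round 1:
  A via A→a: +{a}
  B via B→a: +{a}
  S via S→a A: +{a}
  S via S→b: +{b}
  FIRST[S]={a,b}  FIRST[A]={a}  FIRST[B]={a}
round 2:
  B via B→S: +{b}
  FIRST[S]={a,b}  FIRST[A]={a}  FIRST[B]={a,b}
round 3: (stable)
  FIRST[S]={a,b}  FIRST[A]={a}  FIRST[B]={a,b}

Compute FOLLOW by fixpoint:
initialize: $ ∈ FOLLOW(S)
[1]
  S→S a: FOLLOW(S) ⊇ FIRST(a) = {a}; new: +{a}
  S→a A: FOLLOW(A) ⊇ FOLLOW(S) ⊇ {$,a}; new: +{$,a}
  S→a B: FOLLOW(B) ⊇ FOLLOW(S) ⊇ {$,a}; new: +{$,a}
  FOLLOW(S)={$,a}  FOLLOW(A)={$,a}  FOLLOW(B)={$,a}
[2] done
  FOLLOW(S)={$,a}  FOLLOW(A)={$,a}  FOLLOW(B)={$,a}

FOLLOW(S) = ["$", "a"]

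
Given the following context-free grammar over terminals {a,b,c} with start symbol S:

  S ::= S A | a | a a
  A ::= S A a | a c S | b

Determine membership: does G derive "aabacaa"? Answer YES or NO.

CNF form of G:
  S -> S A | T0 T0 | a
  A -> S X2 | T0 X3 | b
  T0 -> a
  T1 -> c
  X2 -> A T0
  X3 -> T1 S

CYK fill:
  cell(0,0) a: {S,T0}  orig:{S}
  cell(1,1) a: {S,T0}  orig:{S}
  cell(2,2) b: {A}
  cell(3,3) a: {S,T0}  orig:{S}
  cell(4,4) c: {T1}  orig:{}
  cell(5,5) a: {S,T0}  orig:{S}
  cell(6,6) a: {S,T0}  orig:{S}
  cell(0,1) aa: {S}
  cell(1,2) ab: {S}
  cell(2,3) ba: {X2}  orig:{}
  cell(3,4) ac: ∅
  cell(4,5) ca: {X3}  orig:{}
  cell(5,6) aa: {S}
  cell(0,2) aab: {S}
  cell(1,3) aba: {A}
  cell(2,4) bac: ∅
  cell(3,5) aca: {A}
  cell(4,6) caa: {X3}  orig:{}
  cell(0,3) aaba: {A,S}
  cell(1,4) abac: ∅
  cell(2,5) baca: ∅
  cell(3,6) acaa: {A,X2}  orig:{A}
  cell(0,4) aabac: ∅
  cell(1,5) abaca: {S}
  cell(2,6) bacaa: ∅
  cell(0,5) aabaca: {S}
  cell(1,6) abacaa: {A,S}
  cell(0,6) aabacaa: {A,S}

S ∈ T[0,6] ⇒ YES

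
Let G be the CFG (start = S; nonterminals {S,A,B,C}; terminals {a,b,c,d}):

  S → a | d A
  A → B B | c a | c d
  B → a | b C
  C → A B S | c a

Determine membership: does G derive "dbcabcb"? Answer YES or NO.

Convert to CNF:
  S -> T2 A | a
  A -> B B | T0 T1 | T0 T2
  B -> T3 C | a
  C -> A X4 | T0 T1
  T0 -> c
  T1 -> a
  T2 -> d
  T3 -> b
  X4 -> B S

CYK fill:
  T[0,0] 'd' = {T2}  orig:{}
  T[1,1] 'b' = {T3}  orig:{}
  T[2,2] 'c' = {T0}  orig:{}
  T[3,3] 'a' = {B,S,T1}  orig:{B,S}
  T[4,4] 'b' = {T3}  orig:{}
  T[5,5] 'c' = {T0}  orig:{}
  T[6,6] 'b' = {T3}  orig:{}
  T[0,1] 'db' = ∅
  T[1,2] 'bc' = ∅
  T[2,3] 'ca' = {A,C}
  T[3,4] 'ab' = ∅
  T[4,5] 'bc' = ∅
  T[5,6] 'cb' = ∅
  T[0,2] 'dbc' = ∅
  T[1,3] 'bca' = {B}
  T[2,4] 'cab' = ∅
  T[3,5] 'abc' = ∅
  T[4,6] 'bcb' = ∅
  T[0,3] 'dbca' = ∅
  T[1,4] 'bcab' = ∅
  T[2,5] 'cabc' = ∅
  T[3,6] 'abcb' = ∅
  T[0,4] 'dbcab' = ∅
  T[1,5] 'bcabc' = ∅
  T[2,6] 'cabcb' = ∅
  T[0,5] 'dbcabc' = ∅
  T[1,6] 'bcabcb' = ∅
  T[0,6] 'dbcabcb' = ∅

S ∉ T[0,6] ⇒ NO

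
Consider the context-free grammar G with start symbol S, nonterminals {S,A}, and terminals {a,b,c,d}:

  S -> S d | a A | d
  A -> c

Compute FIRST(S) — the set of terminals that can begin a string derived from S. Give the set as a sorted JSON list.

FIRST iteration:
iter 1:
  A via A→c: +{c}
  S via S→a A: +{a}
  S via S→d: +{d}
  S: {a,d}  A: {c}
iter 2: (no change)
  S: {a,d}  A: {c}

FIRST(S) = ["a", "d"]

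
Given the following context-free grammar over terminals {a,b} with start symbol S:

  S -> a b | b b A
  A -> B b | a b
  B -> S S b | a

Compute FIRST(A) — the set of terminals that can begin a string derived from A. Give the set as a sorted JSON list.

FIRST sets, iterate to fixpoint:
round 1:
  A via A→a b: +{a}
  B via B→a: +{a}
  S via S→a b: +{a}
  S via S→b b A: +{b}
  FIRST(S)={a,b}  FIRST(A)={a}  FIRST(B)={a}
round 2:
  B via B→S S b: +{b}
  FIRST(S)={a,b}  FIRST(A)={a}  FIRST(B)={a,b}
round 3:
  A via A→B b: +{b}
  FIRST(S)={a,b}  FIRST(A)={a,b}  FIRST(B)={a,b}
round 4: — fixpoint
  FIRST(S)={a,b}  FIRST(A)={a,b}  FIRST(B)={a,b}

FIRST(A) = ["a", "b"]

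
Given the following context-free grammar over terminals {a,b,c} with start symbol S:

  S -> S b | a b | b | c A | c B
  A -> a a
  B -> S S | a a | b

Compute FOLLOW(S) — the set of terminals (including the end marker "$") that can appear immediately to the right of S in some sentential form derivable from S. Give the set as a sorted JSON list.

FIRST sets, iterate to fixpoint:
iter 1:
  A via A→a a: +{a}
  B via B→a a: +{a}
  B via B→b: +{b}
  S via S→a b: +{a}
  S via S→b: +{b}
  S via S→c A: +{c}
  FIRST[S]={a,b,c}  FIRST[A]={a}  FIRST[B]={a,b}
iter 2:
  B via B→S S: +{c}
  FIRST[S]={a,b,c}  FIRST[A]={a}  FIRST[B]={a,b,c}
iter 3: — fixpoint
  FIRST[S]={a,b,c}  FIRST[A]={a}  FIRST[B]={a,b,c}

FOLLOW iteration:
FOLLOW(S) := {$}
[1]
  B→S S: FOLLOW(S) ⊇ FIRST(S) = {a,b,c}; new: +{a,b,c}
  S→c A: FOLLOW(A) ⊇ FOLLOW(S) ⊇ {$,a,b,c}; new: +{$,a,b,c}
  S→c B: FOLLOW(B) ⊇ FOLLOW(S) ⊇ {$,a,b,c}; new: +{$,a,b,c}
  FOLLOW[S]={$,a,b,c}  FOLLOW[A]={$,a,b,c}  FOLLOW[B]={$,a,b,c}
[2] — fixpoint
  FOLLOW[S]={$,a,b,c}  FOLLOW[A]={$,a,b,c}  FOLLOW[B]={$,a,b,c}

FOLLOW(S) = ["$", "a", "b", "c"]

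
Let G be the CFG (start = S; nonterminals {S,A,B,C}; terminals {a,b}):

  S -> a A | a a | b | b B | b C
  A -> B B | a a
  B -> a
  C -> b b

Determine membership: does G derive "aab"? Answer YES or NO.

Convert to CNF:
  S -> T0 A | T0 T0 | T1 B | T1 C | b
  A -> B B | T0 T0
  B -> a
  C -> T1 T1
  T0 -> a
  T1 -> b

Fill CYK table bottom-up:
  T[0,0] 'a' = {B,T0}  orig:{B}
  T[1,1] 'a' = {B,T0}  orig:{B}
  T[2,2] 'b' = {S,T1}  orig:{S}
  T[0,1] 'aa' = {A,S}
  T[1,2] 'ab' = ∅
  T[0,2] 'aab' = ∅

S ∉ T[0,2] ⇒ NO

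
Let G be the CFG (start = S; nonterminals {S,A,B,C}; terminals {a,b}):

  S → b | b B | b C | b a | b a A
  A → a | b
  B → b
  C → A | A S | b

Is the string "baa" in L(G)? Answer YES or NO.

CNF form of G:
  S -> T0 B | T0 C | T0 T1 | T0 X2 | b
  A -> a | b
  B -> b
  C -> A S | a | b
  T0 -> b
  T1 -> a
  X2 -> T1 A

CYK fill:
  T[0,0] 'b' = {A,B,C,S,T0}  orig:{A,B,C,S}
  T[1,1] 'a' = {A,C,T1}  orig:{A,C}
  T[2,2] 'a' = {A,C,T1}  orig:{A,C}
  T[0,1] 'ba' = {S}
  T[1,2] 'aa' = {X2}  orig:{}
  T[0,2] 'baa' = {S}

S ∈ T[0,2] ⇒ YES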